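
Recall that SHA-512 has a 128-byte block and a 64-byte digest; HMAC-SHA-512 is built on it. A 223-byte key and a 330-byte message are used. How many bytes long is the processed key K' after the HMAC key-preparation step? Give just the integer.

Key is 223 > 128 bytes, so it is hashed to 64 bytes then zero-padded to 128: |K'| = 128.

128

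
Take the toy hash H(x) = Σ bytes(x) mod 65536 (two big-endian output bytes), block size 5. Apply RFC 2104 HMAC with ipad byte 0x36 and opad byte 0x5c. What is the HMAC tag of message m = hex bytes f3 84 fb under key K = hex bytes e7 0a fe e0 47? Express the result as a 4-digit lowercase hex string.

Key hex bytes e7 0a fe e0 47 is exactly B = 5 bytes: K' = e7 0a fe e0 47.
K' ⊕ ipad = d1 3c c8 d6 71.  K' ⊕ opad = bb 56 a2 bc 1b.
Inner input = (K'⊕ipad) ∥ m = d1 3c c8 d6 71 ∥ f3 84 fb.
Inner hash: sum = 209+60+200+214+113+243+132+251 = 1422 → 05 8e.
Outer input = (K'⊕opad) ∥ inner = bb 56 a2 bc 1b ∥ 05 8e.
Outer hash (tag): sum = 187+86+162+188+27+5+142 = 797 → 03 1d.

031d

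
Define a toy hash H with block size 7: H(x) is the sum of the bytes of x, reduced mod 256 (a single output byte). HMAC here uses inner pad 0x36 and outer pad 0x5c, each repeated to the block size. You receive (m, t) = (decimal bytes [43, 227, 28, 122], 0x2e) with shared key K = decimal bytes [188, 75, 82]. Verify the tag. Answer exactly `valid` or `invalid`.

Key decimal bytes [188, 75, 82] = bc 4b 52 is 3 bytes ≤ B = 7; zero-pad to 7 bytes: K' = bc 4b 52 00 00 00 00.
K' ⊕ ipad = 8a 7d 64 36 36 36 36; K' ⊕ opad = e0 17 0e 5c 5c 5c 5c.
Inner hash: sum = 138+125+100+54+54+54+54+43+227+28+122 = 999; mod 256 = 231 → e7.
Outer hash (recomputed tag): sum = 224+23+14+92+92+92+92+231 = 860; mod 256 = 92 → 5c.
Recomputed tag = 5c; claimed = 2e → mismatch.

invalid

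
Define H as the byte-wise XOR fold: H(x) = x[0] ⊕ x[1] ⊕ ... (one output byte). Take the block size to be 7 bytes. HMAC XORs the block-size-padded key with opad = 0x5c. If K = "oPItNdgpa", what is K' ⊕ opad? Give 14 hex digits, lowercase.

Key "oPItNdgpa" = 6f 50 49 74 4e 64 67 70 61 is 9 bytes > B = 7, so hash it first: H(key) = 5e, then zero-pad to 7 bytes: K' = 5e 00 00 00 00 00 00.
XOR each byte with 0x5c: 5e⊕5c=02, 00⊕5c=5c, 00⊕5c=5c, 00⊕5c=5c, 00⊕5c=5c, 00⊕5c=5c, 00⊕5c=5c.

025c5c5c5c5c5c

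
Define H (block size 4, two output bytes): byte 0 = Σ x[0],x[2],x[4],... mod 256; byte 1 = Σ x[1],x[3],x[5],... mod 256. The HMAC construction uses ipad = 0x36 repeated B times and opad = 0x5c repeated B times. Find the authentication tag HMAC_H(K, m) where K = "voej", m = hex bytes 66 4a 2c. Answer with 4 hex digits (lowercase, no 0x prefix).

Key "voej" = 76 6f 65 6a is exactly B = 4 bytes: K' = 76 6f 65 6a.
K' ⊕ ipad = 40 59 53 5c.  K' ⊕ opad = 2a 33 39 36.
Inner input = (K'⊕ipad) ∥ m = 40 59 53 5c ∥ 66 4a 2c.
Inner hash: even-index sum = 293 mod 256 = 37; odd-index sum = 255 mod 256 = 255 → 25 ff.
Outer input = (K'⊕opad) ∥ inner = 2a 33 39 36 ∥ 25 ff.
Outer hash (tag): even-index sum = 136 mod 256 = 136; odd-index sum = 360 mod 256 = 104 → 88 68.

8868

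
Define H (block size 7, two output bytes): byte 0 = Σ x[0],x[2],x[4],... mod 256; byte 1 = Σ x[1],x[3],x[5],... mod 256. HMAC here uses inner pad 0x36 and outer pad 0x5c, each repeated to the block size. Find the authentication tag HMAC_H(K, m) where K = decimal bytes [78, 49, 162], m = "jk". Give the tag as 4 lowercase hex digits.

a508

Key decimal bytes [78, 49, 162] = 4e 31 a2 is 3 bytes ≤ B = 7; zero-pad to 7 bytes: K' = 4e 31 a2 00 00 00 00.
K' ⊕ ipad = 78 07 94 36 36 36 36.  K' ⊕ opad = 12 6d fe 5c 5c 5c 5c.
Inner input = (K'⊕ipad) ∥ m = 78 07 94 36 36 36 36 ∥ 6a 6b.
Inner hash: even-index sum = 483 mod 256 = 227; odd-index sum = 221 mod 256 = 221 → e3 dd.
Outer input = (K'⊕opad) ∥ inner = 12 6d fe 5c 5c 5c 5c ∥ e3 dd.
Outer hash (tag): even-index sum = 677 mod 256 = 165; odd-index sum = 520 mod 256 = 8 → a5 08.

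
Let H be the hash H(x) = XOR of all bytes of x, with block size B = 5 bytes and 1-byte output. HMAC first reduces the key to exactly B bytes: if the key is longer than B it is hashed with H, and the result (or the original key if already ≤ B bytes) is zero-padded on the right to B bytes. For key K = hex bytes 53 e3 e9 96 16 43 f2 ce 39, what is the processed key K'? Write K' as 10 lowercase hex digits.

|K| = 9 > B = 5, so first hash the key.
H(K): XOR 53⊕e3⊕e9⊕96⊕16⊕43⊕f2⊕ce⊕39 = 9f.
Zero-pad H(K) = 9f to 5 bytes: K' = 9f 00 00 00 00.

9f00000000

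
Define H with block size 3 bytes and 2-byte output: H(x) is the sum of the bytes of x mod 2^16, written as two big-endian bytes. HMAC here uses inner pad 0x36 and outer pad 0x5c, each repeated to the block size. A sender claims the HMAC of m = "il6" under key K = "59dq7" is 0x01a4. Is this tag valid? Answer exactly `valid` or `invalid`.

valid

Key "59dq7" = 35 39 64 71 37 is 5 bytes > B = 3, so hash it first: H(key) = 01 7a, then zero-pad to 3 bytes: K' = 01 7a 00.
K' ⊕ ipad = 37 4c 36; K' ⊕ opad = 5d 26 5c.
Inner hash: sum = 55+76+54+105+108+54 = 452 → 01 c4.
Outer hash (recomputed tag): sum = 93+38+92+1+196 = 420 → 01 a4.
Recomputed tag = 01a4; claimed = 01a4 → match.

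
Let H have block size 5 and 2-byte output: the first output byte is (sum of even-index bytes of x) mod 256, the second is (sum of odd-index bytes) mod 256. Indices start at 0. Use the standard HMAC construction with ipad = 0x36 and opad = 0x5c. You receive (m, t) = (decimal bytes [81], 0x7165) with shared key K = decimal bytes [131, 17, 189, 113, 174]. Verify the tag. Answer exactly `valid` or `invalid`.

invalid

Key decimal bytes [131, 17, 189, 113, 174] = 83 11 bd 71 ae is exactly B = 5 bytes: K' = 83 11 bd 71 ae.
K' ⊕ ipad = b5 27 8b 47 98; K' ⊕ opad = df 4d e1 2d f2.
Inner hash: even-index sum = 472 mod 256 = 216; odd-index sum = 191 mod 256 = 191 → d8 bf.
Outer hash (recomputed tag): even-index sum = 881 mod 256 = 113; odd-index sum = 338 mod 256 = 82 → 71 52.
Recomputed tag = 7152; claimed = 7165 → mismatch.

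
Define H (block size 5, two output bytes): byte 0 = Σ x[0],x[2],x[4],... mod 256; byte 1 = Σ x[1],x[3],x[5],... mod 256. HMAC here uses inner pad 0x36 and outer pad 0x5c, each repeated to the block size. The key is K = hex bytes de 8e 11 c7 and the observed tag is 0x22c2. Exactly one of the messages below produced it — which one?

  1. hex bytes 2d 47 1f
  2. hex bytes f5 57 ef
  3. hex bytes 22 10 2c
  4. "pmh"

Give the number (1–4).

Key hex bytes de 8e 11 c7 is 4 bytes ≤ B = 5; zero-pad to 5 bytes: K' = de 8e 11 c7 00.
K' ⊕ ipad = e8 b8 27 f1 36; K' ⊕ opad = 82 d2 4d 9b 5c.
m1: inner = H(e8 b8 27 f1 36 2d 47 1f) = 8c f5; tag = H(82 d2 4d 9b 5c 8c f5) = 20f9
m2: inner = H(e8 b8 27 f1 36 f5 57 ef) = 9c 8d; tag = H(82 d2 4d 9b 5c 9c 8d) = b809
m3: inner = H(e8 b8 27 f1 36 22 10 2c) = 55 f7; tag = H(82 d2 4d 9b 5c 55 f7) = 22c2 ← matches
m4: inner = H(e8 b8 27 f1 36 70 6d 68) = b2 81; tag = H(82 d2 4d 9b 5c b2 81) = ac1f

3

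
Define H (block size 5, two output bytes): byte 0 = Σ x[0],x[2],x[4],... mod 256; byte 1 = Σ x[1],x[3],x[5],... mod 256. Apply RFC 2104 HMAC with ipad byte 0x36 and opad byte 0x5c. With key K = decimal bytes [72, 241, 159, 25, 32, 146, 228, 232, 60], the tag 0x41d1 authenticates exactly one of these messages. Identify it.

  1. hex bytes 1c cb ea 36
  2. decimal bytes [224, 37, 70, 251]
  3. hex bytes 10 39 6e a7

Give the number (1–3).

Key decimal bytes [72, 241, 159, 25, 32, 146, 228, 232, 60] = 48 f1 9f 19 20 92 e4 e8 3c is 9 bytes > B = 5, so hash it first: H(key) = 27 84, then zero-pad to 5 bytes: K' = 27 84 00 00 00.
K' ⊕ ipad = 11 b2 36 36 36; K' ⊕ opad = 7b d8 5c 5c 5c.
m1: inner = H(11 b2 36 36 36 1c cb ea 36) = 7e ee; tag = H(7b d8 5c 5c 5c 7e ee) = 21b2
m2: inner = H(11 b2 36 36 36 e0 25 46 fb) = 9d 0e; tag = H(7b d8 5c 5c 5c 9d 0e) = 41d1 ← matches
m3: inner = H(11 b2 36 36 36 10 39 6e a7) = 5d 66; tag = H(7b d8 5c 5c 5c 5d 66) = 9991

2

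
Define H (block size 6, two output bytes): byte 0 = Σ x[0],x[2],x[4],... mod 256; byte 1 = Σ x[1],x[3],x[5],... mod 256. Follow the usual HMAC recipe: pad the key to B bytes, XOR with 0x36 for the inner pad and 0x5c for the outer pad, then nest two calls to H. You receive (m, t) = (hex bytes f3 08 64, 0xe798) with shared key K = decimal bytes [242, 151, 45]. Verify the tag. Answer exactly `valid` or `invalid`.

Key decimal bytes [242, 151, 45] = f2 97 2d is 3 bytes ≤ B = 6; zero-pad to 6 bytes: K' = f2 97 2d 00 00 00.
K' ⊕ ipad = c4 a1 1b 36 36 36; K' ⊕ opad = ae cb 71 5c 5c 5c.
Inner hash: even-index sum = 620 mod 256 = 108; odd-index sum = 277 mod 256 = 21 → 6c 15.
Outer hash (recomputed tag): even-index sum = 487 mod 256 = 231; odd-index sum = 408 mod 256 = 152 → e7 98.
Recomputed tag = e798; claimed = e798 → match.

valid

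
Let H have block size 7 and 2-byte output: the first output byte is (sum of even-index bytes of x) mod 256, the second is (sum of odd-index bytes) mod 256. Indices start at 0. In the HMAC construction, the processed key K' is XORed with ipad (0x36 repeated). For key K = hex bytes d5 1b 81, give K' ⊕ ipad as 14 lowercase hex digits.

e32db736363636

Key hex bytes d5 1b 81 is 3 bytes ≤ B = 7; zero-pad to 7 bytes: K' = d5 1b 81 00 00 00 00.
XOR each byte with 0x36: d5⊕36=e3, 1b⊕36=2d, 81⊕36=b7, 00⊕36=36, 00⊕36=36, 00⊕36=36, 00⊕36=36.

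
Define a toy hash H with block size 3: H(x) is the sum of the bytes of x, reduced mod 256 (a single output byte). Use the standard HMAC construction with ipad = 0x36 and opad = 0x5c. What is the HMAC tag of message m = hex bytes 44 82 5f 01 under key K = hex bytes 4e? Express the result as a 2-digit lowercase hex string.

d4

Key hex bytes 4e is 1 byte ≤ B = 3; zero-pad to 3 bytes: K' = 4e 00 00.
K' ⊕ ipad = 78 36 36.  K' ⊕ opad = 12 5c 5c.
Inner input = (K'⊕ipad) ∥ m = 78 36 36 ∥ 44 82 5f 01.
Inner hash: sum = 120+54+54+68+130+95+1 = 522; mod 256 = 10 → 0a.
Outer input = (K'⊕opad) ∥ inner = 12 5c 5c ∥ 0a.
Outer hash (tag): sum = 18+92+92+10 = 212 → d4.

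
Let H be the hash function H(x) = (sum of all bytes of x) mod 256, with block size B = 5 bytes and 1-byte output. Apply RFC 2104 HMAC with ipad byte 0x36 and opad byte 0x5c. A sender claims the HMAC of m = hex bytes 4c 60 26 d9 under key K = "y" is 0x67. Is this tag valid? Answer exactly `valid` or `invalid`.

valid

Key "y" = 79 is 1 byte ≤ B = 5; zero-pad to 5 bytes: K' = 79 00 00 00 00.
K' ⊕ ipad = 4f 36 36 36 36; K' ⊕ opad = 25 5c 5c 5c 5c.
Inner hash: sum = 79+54+54+54+54+76+96+38+217 = 722; mod 256 = 210 → d2.
Outer hash (recomputed tag): sum = 37+92+92+92+92+210 = 615; mod 256 = 103 → 67.
Recomputed tag = 67; claimed = 67 → match.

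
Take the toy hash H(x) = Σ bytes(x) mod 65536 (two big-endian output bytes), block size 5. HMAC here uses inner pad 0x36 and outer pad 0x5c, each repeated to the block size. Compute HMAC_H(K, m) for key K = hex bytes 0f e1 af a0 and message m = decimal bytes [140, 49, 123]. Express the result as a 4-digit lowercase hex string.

040b

Key hex bytes 0f e1 af a0 is 4 bytes ≤ B = 5; zero-pad to 5 bytes: K' = 0f e1 af a0 00.
K' ⊕ ipad = 39 d7 99 96 36.  K' ⊕ opad = 53 bd f3 fc 5c.
Inner input = (K'⊕ipad) ∥ m = 39 d7 99 96 36 ∥ 8c 31 7b.
Inner hash: sum = 57+215+153+150+54+140+49+123 = 941 → 03 ad.
Outer input = (K'⊕opad) ∥ inner = 53 bd f3 fc 5c ∥ 03 ad.
Outer hash (tag): sum = 83+189+243+252+92+3+173 = 1035 → 04 0b.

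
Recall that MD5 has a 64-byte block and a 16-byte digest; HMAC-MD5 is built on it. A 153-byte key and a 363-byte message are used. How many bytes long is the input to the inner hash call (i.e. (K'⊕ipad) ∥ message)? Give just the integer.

Key is 153 > 64 bytes, so it is hashed to 16 bytes then zero-padded to 64: |K'| = 64.
Inner input = (K'⊕ipad) ∥ m → 64 + 363 = 427 bytes.

427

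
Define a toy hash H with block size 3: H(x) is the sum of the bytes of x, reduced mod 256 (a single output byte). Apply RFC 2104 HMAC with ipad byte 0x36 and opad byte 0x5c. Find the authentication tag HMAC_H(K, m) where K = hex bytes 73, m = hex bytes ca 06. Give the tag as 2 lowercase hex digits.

68

Key hex bytes 73 is 1 byte ≤ B = 3; zero-pad to 3 bytes: K' = 73 00 00.
K' ⊕ ipad = 45 36 36.  K' ⊕ opad = 2f 5c 5c.
Inner input = (K'⊕ipad) ∥ m = 45 36 36 ∥ ca 06.
Inner hash: sum = 69+54+54+202+6 = 385; mod 256 = 129 → 81.
Outer input = (K'⊕opad) ∥ inner = 2f 5c 5c ∥ 81.
Outer hash (tag): sum = 47+92+92+129 = 360; mod 256 = 104 → 68.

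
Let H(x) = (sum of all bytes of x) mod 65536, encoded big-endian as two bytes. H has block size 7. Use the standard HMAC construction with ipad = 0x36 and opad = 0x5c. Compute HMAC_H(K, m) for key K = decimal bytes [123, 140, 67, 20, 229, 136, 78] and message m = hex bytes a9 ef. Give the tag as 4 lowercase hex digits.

0341

Key decimal bytes [123, 140, 67, 20, 229, 136, 78] = 7b 8c 43 14 e5 88 4e is exactly B = 7 bytes: K' = 7b 8c 43 14 e5 88 4e.
K' ⊕ ipad = 4d ba 75 22 d3 be 78.  K' ⊕ opad = 27 d0 1f 48 b9 d4 12.
Inner input = (K'⊕ipad) ∥ m = 4d ba 75 22 d3 be 78 ∥ a9 ef.
Inner hash: sum = 77+186+117+34+211+190+120+169+239 = 1343 → 05 3f.
Outer input = (K'⊕opad) ∥ inner = 27 d0 1f 48 b9 d4 12 ∥ 05 3f.
Outer hash (tag): sum = 39+208+31+72+185+212+18+5+63 = 833 → 03 41.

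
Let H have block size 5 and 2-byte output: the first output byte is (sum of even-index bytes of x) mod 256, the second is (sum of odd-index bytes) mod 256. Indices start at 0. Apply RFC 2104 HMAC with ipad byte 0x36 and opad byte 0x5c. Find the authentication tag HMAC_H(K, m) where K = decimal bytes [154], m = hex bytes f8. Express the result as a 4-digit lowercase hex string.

Key decimal bytes [154] = 9a is 1 byte ≤ B = 5; zero-pad to 5 bytes: K' = 9a 00 00 00 00.
K' ⊕ ipad = ac 36 36 36 36.  K' ⊕ opad = c6 5c 5c 5c 5c.
Inner input = (K'⊕ipad) ∥ m = ac 36 36 36 36 ∥ f8.
Inner hash: even-index sum = 280 mod 256 = 24; odd-index sum = 356 mod 256 = 100 → 18 64.
Outer input = (K'⊕opad) ∥ inner = c6 5c 5c 5c 5c ∥ 18 64.
Outer hash (tag): even-index sum = 482 mod 256 = 226; odd-index sum = 208 mod 256 = 208 → e2 d0.

e2d0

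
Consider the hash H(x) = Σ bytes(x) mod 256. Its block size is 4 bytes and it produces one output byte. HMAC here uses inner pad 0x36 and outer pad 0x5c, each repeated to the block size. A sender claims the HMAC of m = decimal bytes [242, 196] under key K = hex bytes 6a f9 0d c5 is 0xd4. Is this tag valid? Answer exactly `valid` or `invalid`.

Key hex bytes 6a f9 0d c5 is exactly B = 4 bytes: K' = 6a f9 0d c5.
K' ⊕ ipad = 5c cf 3b f3; K' ⊕ opad = 36 a5 51 99.
Inner hash: sum = 92+207+59+243+242+196 = 1039; mod 256 = 15 → 0f.
Outer hash (recomputed tag): sum = 54+165+81+153+15 = 468; mod 256 = 212 → d4.
Recomputed tag = d4; claimed = d4 → match.

valid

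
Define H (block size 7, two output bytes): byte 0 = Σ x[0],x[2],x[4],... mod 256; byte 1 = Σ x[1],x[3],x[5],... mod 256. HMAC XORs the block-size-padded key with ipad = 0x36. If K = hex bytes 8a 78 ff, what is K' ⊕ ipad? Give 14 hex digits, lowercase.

Key hex bytes 8a 78 ff is 3 bytes ≤ B = 7; zero-pad to 7 bytes: K' = 8a 78 ff 00 00 00 00.
XOR each byte with 0x36: 8a⊕36=bc, 78⊕36=4e, ff⊕36=c9, 00⊕36=36, 00⊕36=36, 00⊕36=36, 00⊕36=36.

bc4ec936363636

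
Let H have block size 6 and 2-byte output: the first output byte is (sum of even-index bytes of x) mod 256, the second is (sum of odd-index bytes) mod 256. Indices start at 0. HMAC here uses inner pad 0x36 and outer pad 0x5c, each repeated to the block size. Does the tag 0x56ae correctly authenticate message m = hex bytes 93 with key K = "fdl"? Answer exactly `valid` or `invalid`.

Key "fdl" = 66 64 6c is 3 bytes ≤ B = 6; zero-pad to 6 bytes: K' = 66 64 6c 00 00 00.
K' ⊕ ipad = 50 52 5a 36 36 36; K' ⊕ opad = 3a 38 30 5c 5c 5c.
Inner hash: even-index sum = 371 mod 256 = 115; odd-index sum = 190 mod 256 = 190 → 73 be.
Outer hash (recomputed tag): even-index sum = 313 mod 256 = 57; odd-index sum = 430 mod 256 = 174 → 39 ae.
Recomputed tag = 39ae; claimed = 56ae → mismatch.

invalid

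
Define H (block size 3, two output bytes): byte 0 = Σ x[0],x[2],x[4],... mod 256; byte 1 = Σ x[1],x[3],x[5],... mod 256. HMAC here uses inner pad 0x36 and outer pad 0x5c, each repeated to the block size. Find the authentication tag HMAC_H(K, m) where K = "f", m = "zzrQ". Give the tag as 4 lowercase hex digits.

Key "f" = 66 is 1 byte ≤ B = 3; zero-pad to 3 bytes: K' = 66 00 00.
K' ⊕ ipad = 50 36 36.  K' ⊕ opad = 3a 5c 5c.
Inner input = (K'⊕ipad) ∥ m = 50 36 36 ∥ 7a 7a 72 51.
Inner hash: even-index sum = 337 mod 256 = 81; odd-index sum = 290 mod 256 = 34 → 51 22.
Outer input = (K'⊕opad) ∥ inner = 3a 5c 5c ∥ 51 22.
Outer hash (tag): even-index sum = 184 mod 256 = 184; odd-index sum = 173 mod 256 = 173 → b8 ad.

b8ad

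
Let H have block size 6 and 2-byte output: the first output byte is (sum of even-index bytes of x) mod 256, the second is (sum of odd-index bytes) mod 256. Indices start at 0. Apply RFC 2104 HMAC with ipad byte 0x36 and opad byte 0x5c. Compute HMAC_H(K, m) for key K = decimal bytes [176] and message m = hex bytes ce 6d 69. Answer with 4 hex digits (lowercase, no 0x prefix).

cd23

Key decimal bytes [176] = b0 is 1 byte ≤ B = 6; zero-pad to 6 bytes: K' = b0 00 00 00 00 00.
K' ⊕ ipad = 86 36 36 36 36 36.  K' ⊕ opad = ec 5c 5c 5c 5c 5c.
Inner input = (K'⊕ipad) ∥ m = 86 36 36 36 36 36 ∥ ce 6d 69.
Inner hash: even-index sum = 553 mod 256 = 41; odd-index sum = 271 mod 256 = 15 → 29 0f.
Outer input = (K'⊕opad) ∥ inner = ec 5c 5c 5c 5c 5c ∥ 29 0f.
Outer hash (tag): even-index sum = 461 mod 256 = 205; odd-index sum = 291 mod 256 = 35 → cd 23.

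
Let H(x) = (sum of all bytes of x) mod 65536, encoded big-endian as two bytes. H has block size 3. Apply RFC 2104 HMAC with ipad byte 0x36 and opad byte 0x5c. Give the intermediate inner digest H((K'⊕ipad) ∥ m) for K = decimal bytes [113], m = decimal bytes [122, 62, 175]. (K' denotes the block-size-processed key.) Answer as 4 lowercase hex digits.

Key decimal bytes [113] = 71 is 1 byte ≤ B = 3; zero-pad to 3 bytes: K' = 71 00 00.
K' ⊕ ipad = 47 36 36.
Inner input = 47 36 36 ∥ 7a 3e af.
Inner hash: sum = 71+54+54+122+62+175 = 538 → 02 1a.

021a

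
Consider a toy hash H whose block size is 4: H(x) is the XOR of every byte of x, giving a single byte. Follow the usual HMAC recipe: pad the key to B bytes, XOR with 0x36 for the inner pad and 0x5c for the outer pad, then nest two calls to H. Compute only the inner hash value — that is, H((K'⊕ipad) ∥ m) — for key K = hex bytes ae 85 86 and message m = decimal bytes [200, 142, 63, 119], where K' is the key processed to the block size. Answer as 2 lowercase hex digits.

Key hex bytes ae 85 86 is 3 bytes ≤ B = 4; zero-pad to 4 bytes: K' = ae 85 86 00.
K' ⊕ ipad = 98 b3 b0 36.
Inner input = 98 b3 b0 36 ∥ c8 8e 3f 77.
Inner hash: XOR 98⊕b3⊕b0⊕36⊕c8⊕8e⊕3f⊕77 = a3.

a3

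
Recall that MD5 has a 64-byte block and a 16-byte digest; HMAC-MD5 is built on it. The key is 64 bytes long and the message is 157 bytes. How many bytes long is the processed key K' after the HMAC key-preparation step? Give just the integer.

64

Key is 64 ≤ 64 bytes, zero-padded: |K'| = 64.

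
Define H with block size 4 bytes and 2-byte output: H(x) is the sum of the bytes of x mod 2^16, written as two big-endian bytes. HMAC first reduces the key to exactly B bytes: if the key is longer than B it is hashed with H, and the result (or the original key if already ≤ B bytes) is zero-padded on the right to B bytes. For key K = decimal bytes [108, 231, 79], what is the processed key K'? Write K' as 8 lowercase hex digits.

Key decimal bytes [108, 231, 79] = 6c e7 4f is 3 bytes ≤ B = 4; zero-pad to 4 bytes: K' = 6c e7 4f 00.

6ce74f00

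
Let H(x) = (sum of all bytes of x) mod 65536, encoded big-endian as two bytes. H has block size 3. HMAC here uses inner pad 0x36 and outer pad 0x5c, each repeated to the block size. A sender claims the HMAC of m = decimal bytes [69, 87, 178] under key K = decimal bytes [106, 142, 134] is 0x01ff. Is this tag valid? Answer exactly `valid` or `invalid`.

invalid

Key decimal bytes [106, 142, 134] = 6a 8e 86 is exactly B = 3 bytes: K' = 6a 8e 86.
K' ⊕ ipad = 5c b8 b0; K' ⊕ opad = 36 d2 da.
Inner hash: sum = 92+184+176+69+87+178 = 786 → 03 12.
Outer hash (recomputed tag): sum = 54+210+218+3+18 = 503 → 01 f7.
Recomputed tag = 01f7; claimed = 01ff → mismatch.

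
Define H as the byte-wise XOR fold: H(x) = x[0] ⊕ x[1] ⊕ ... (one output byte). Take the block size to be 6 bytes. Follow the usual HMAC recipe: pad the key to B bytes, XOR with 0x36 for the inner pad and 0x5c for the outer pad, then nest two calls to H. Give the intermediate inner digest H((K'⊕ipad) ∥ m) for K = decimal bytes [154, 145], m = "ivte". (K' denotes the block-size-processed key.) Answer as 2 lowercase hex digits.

05

Key decimal bytes [154, 145] = 9a 91 is 2 bytes ≤ B = 6; zero-pad to 6 bytes: K' = 9a 91 00 00 00 00.
K' ⊕ ipad = ac a7 36 36 36 36.
Inner input = ac a7 36 36 36 36 ∥ 69 76 74 65.
Inner hash: XOR ac⊕a7⊕36⊕36⊕36⊕36⊕69⊕76⊕74⊕65 = 05.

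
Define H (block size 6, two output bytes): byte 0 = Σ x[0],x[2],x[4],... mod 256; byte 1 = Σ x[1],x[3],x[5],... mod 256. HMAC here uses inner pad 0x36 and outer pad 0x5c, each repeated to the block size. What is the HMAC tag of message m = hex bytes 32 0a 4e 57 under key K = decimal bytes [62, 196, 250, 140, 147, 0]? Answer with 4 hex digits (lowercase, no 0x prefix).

d007

Key decimal bytes [62, 196, 250, 140, 147, 0] = 3e c4 fa 8c 93 00 is exactly B = 6 bytes: K' = 3e c4 fa 8c 93 00.
K' ⊕ ipad = 08 f2 cc ba a5 36.  K' ⊕ opad = 62 98 a6 d0 cf 5c.
Inner input = (K'⊕ipad) ∥ m = 08 f2 cc ba a5 36 ∥ 32 0a 4e 57.
Inner hash: even-index sum = 505 mod 256 = 249; odd-index sum = 579 mod 256 = 67 → f9 43.
Outer input = (K'⊕opad) ∥ inner = 62 98 a6 d0 cf 5c ∥ f9 43.
Outer hash (tag): even-index sum = 720 mod 256 = 208; odd-index sum = 519 mod 256 = 7 → d0 07.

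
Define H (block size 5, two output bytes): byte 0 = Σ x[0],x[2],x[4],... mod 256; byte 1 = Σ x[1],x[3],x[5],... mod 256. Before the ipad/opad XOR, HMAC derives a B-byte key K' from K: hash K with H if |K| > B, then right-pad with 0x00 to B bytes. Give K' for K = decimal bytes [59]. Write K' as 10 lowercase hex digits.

Key decimal bytes [59] = 3b is 1 byte ≤ B = 5; zero-pad to 5 bytes: K' = 3b 00 00 00 00.

3b00000000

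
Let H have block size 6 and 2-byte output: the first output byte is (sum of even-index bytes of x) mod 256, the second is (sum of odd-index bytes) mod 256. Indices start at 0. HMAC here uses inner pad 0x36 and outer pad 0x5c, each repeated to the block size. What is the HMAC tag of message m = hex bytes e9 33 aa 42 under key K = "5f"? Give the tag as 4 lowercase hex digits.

Key "5f" = 35 66 is 2 bytes ≤ B = 6; zero-pad to 6 bytes: K' = 35 66 00 00 00 00.
K' ⊕ ipad = 03 50 36 36 36 36.  K' ⊕ opad = 69 3a 5c 5c 5c 5c.
Inner input = (K'⊕ipad) ∥ m = 03 50 36 36 36 36 ∥ e9 33 aa 42.
Inner hash: even-index sum = 514 mod 256 = 2; odd-index sum = 305 mod 256 = 49 → 02 31.
Outer input = (K'⊕opad) ∥ inner = 69 3a 5c 5c 5c 5c ∥ 02 31.
Outer hash (tag): even-index sum = 291 mod 256 = 35; odd-index sum = 291 mod 256 = 35 → 23 23.

2323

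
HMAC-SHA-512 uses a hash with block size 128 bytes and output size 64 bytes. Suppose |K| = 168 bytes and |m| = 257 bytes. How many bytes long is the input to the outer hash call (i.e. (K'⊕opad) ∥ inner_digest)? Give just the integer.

192

Key is 168 > 128 bytes, so it is hashed to 64 bytes then zero-padded to 128: |K'| = 128.
Outer input = (K'⊕opad) ∥ H(inner) → 128 + 64 = 192 bytes.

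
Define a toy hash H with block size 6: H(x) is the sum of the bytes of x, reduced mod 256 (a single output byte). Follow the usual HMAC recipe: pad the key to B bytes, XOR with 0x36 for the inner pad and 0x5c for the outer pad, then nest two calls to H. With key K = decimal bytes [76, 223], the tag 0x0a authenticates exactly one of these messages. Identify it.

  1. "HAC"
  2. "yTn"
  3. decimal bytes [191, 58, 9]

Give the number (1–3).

Key decimal bytes [76, 223] = 4c df is 2 bytes ≤ B = 6; zero-pad to 6 bytes: K' = 4c df 00 00 00 00.
K' ⊕ ipad = 7a e9 36 36 36 36; K' ⊕ opad = 10 83 5c 5c 5c 5c.
m1: inner = H(7a e9 36 36 36 36 48 41 43) = 07; tag = H(10 83 5c 5c 5c 5c 07) = 0a ← matches
m2: inner = H(7a e9 36 36 36 36 79 54 6e) = 76; tag = H(10 83 5c 5c 5c 5c 76) = 79
m3: inner = H(7a e9 36 36 36 36 bf 3a 09) = 3d; tag = H(10 83 5c 5c 5c 5c 3d) = 40

1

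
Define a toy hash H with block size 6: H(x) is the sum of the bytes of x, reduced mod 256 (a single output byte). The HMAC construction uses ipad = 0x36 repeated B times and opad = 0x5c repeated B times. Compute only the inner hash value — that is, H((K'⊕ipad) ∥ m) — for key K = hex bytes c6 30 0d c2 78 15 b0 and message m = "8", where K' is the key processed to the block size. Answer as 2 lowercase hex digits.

Key hex bytes c6 30 0d c2 78 15 b0 is 7 bytes > B = 6, so hash it first: H(key) = 02, then zero-pad to 6 bytes: K' = 02 00 00 00 00 00.
K' ⊕ ipad = 34 36 36 36 36 36.
Inner input = 34 36 36 36 36 36 ∥ 38.
Inner hash: sum = 52+54+54+54+54+54+56 = 378; mod 256 = 122 → 7a.

7a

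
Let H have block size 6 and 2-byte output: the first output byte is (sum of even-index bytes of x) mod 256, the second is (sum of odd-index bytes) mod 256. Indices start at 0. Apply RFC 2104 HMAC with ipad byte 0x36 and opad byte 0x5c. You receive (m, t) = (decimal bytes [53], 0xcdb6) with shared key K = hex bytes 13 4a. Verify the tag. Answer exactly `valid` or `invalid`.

valid

Key hex bytes 13 4a is 2 bytes ≤ B = 6; zero-pad to 6 bytes: K' = 13 4a 00 00 00 00.
K' ⊕ ipad = 25 7c 36 36 36 36; K' ⊕ opad = 4f 16 5c 5c 5c 5c.
Inner hash: even-index sum = 198 mod 256 = 198; odd-index sum = 232 mod 256 = 232 → c6 e8.
Outer hash (recomputed tag): even-index sum = 461 mod 256 = 205; odd-index sum = 438 mod 256 = 182 → cd b6.
Recomputed tag = cdb6; claimed = cdb6 → match.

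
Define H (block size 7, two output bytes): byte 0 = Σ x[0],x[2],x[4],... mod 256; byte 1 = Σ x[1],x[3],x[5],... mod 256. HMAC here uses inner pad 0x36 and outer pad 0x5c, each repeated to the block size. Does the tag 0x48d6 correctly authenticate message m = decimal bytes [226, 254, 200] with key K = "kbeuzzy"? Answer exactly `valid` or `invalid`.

valid

Key "kbeuzzy" = 6b 62 65 75 7a 7a 79 is exactly B = 7 bytes: K' = 6b 62 65 75 7a 7a 79.
K' ⊕ ipad = 5d 54 53 43 4c 4c 4f; K' ⊕ opad = 37 3e 39 29 26 26 25.
Inner hash: even-index sum = 585 mod 256 = 73; odd-index sum = 653 mod 256 = 141 → 49 8d.
Outer hash (recomputed tag): even-index sum = 328 mod 256 = 72; odd-index sum = 214 mod 256 = 214 → 48 d6.
Recomputed tag = 48d6; claimed = 48d6 → match.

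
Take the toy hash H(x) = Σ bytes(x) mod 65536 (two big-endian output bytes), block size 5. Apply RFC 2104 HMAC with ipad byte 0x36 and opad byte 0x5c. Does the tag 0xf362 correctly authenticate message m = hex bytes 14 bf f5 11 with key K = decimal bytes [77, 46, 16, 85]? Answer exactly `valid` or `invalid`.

Key decimal bytes [77, 46, 16, 85] = 4d 2e 10 55 is 4 bytes ≤ B = 5; zero-pad to 5 bytes: K' = 4d 2e 10 55 00.
K' ⊕ ipad = 7b 18 26 63 36; K' ⊕ opad = 11 72 4c 09 5c.
Inner hash: sum = 123+24+38+99+54+20+191+245+17 = 811 → 03 2b.
Outer hash (recomputed tag): sum = 17+114+76+9+92+3+43 = 354 → 01 62.
Recomputed tag = 0162; claimed = f362 → mismatch.

invalid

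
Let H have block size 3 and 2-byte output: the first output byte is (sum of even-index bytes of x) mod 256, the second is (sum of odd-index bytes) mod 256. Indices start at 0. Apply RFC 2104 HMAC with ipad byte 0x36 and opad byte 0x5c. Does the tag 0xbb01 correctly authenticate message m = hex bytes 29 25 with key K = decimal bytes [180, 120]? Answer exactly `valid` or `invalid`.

Key decimal bytes [180, 120] = b4 78 is 2 bytes ≤ B = 3; zero-pad to 3 bytes: K' = b4 78 00.
K' ⊕ ipad = 82 4e 36; K' ⊕ opad = e8 24 5c.
Inner hash: even-index sum = 221 mod 256 = 221; odd-index sum = 119 mod 256 = 119 → dd 77.
Outer hash (recomputed tag): even-index sum = 443 mod 256 = 187; odd-index sum = 257 mod 256 = 1 → bb 01.
Recomputed tag = bb01; claimed = bb01 → match.

valid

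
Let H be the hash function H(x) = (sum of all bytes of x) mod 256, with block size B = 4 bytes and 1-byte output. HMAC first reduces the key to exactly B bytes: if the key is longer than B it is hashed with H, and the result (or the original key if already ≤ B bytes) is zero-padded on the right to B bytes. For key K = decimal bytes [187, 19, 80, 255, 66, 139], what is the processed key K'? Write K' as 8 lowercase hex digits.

ea000000

|K| = 6 > B = 4, so first hash the key.
H(K): sum = 187+19+80+255+66+139 = 746; mod 256 = 234 → ea.
Zero-pad H(K) = ea to 4 bytes: K' = ea 00 00 00.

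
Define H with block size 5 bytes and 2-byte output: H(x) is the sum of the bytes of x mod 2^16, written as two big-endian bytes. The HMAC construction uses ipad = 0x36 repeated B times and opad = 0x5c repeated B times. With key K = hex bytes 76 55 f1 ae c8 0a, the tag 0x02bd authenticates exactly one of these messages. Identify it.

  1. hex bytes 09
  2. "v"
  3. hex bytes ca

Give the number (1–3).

Key hex bytes 76 55 f1 ae c8 0a is 6 bytes > B = 5, so hash it first: H(key) = 03 3c, then zero-pad to 5 bytes: K' = 03 3c 00 00 00.
K' ⊕ ipad = 35 0a 36 36 36; K' ⊕ opad = 5f 60 5c 5c 5c.
m1: inner = H(35 0a 36 36 36 09) = 00 ea; tag = H(5f 60 5c 5c 5c 00 ea) = 02bd ← matches
m2: inner = H(35 0a 36 36 36 76) = 01 57; tag = H(5f 60 5c 5c 5c 01 57) = 022b
m3: inner = H(35 0a 36 36 36 ca) = 01 ab; tag = H(5f 60 5c 5c 5c 01 ab) = 027f

1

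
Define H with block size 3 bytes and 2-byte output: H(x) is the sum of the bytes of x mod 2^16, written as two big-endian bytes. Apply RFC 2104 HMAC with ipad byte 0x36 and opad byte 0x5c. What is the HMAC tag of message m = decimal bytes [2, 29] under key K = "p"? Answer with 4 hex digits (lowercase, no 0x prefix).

Key "p" = 70 is 1 byte ≤ B = 3; zero-pad to 3 bytes: K' = 70 00 00.
K' ⊕ ipad = 46 36 36.  K' ⊕ opad = 2c 5c 5c.
Inner input = (K'⊕ipad) ∥ m = 46 36 36 ∥ 02 1d.
Inner hash: sum = 70+54+54+2+29 = 209 → 00 d1.
Outer input = (K'⊕opad) ∥ inner = 2c 5c 5c ∥ 00 d1.
Outer hash (tag): sum = 44+92+92+0+209 = 437 → 01 b5.

01b5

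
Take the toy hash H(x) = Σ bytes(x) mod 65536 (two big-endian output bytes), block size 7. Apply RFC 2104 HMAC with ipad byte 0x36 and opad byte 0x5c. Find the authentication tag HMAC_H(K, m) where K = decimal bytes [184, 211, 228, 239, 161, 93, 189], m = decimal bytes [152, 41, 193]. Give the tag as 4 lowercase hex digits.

04f0

Key decimal bytes [184, 211, 228, 239, 161, 93, 189] = b8 d3 e4 ef a1 5d bd is exactly B = 7 bytes: K' = b8 d3 e4 ef a1 5d bd.
K' ⊕ ipad = 8e e5 d2 d9 97 6b 8b.  K' ⊕ opad = e4 8f b8 b3 fd 01 e1.
Inner input = (K'⊕ipad) ∥ m = 8e e5 d2 d9 97 6b 8b ∥ 98 29 c1.
Inner hash: sum = 142+229+210+217+151+107+139+152+41+193 = 1581 → 06 2d.
Outer input = (K'⊕opad) ∥ inner = e4 8f b8 b3 fd 01 e1 ∥ 06 2d.
Outer hash (tag): sum = 228+143+184+179+253+1+225+6+45 = 1264 → 04 f0.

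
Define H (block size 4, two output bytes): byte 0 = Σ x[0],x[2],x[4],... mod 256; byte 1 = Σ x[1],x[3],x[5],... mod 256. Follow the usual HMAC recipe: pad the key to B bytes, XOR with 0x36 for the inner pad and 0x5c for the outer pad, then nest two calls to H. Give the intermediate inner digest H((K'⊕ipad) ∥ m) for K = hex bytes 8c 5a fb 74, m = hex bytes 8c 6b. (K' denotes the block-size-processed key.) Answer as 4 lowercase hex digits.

Key hex bytes 8c 5a fb 74 is exactly B = 4 bytes: K' = 8c 5a fb 74.
K' ⊕ ipad = ba 6c cd 42.
Inner input = ba 6c cd 42 ∥ 8c 6b.
Inner hash: even-index sum = 531 mod 256 = 19; odd-index sum = 281 mod 256 = 25 → 13 19.

1319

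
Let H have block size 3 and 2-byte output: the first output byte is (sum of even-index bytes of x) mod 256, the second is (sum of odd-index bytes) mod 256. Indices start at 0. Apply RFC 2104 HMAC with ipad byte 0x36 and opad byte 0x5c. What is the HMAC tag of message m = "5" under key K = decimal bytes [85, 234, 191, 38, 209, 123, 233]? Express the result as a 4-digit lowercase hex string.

Key decimal bytes [85, 234, 191, 38, 209, 123, 233] = 55 ea bf 26 d1 7b e9 is 7 bytes > B = 3, so hash it first: H(key) = ce 8b, then zero-pad to 3 bytes: K' = ce 8b 00.
K' ⊕ ipad = f8 bd 36.  K' ⊕ opad = 92 d7 5c.
Inner input = (K'⊕ipad) ∥ m = f8 bd 36 ∥ 35.
Inner hash: even-index sum = 302 mod 256 = 46; odd-index sum = 242 mod 256 = 242 → 2e f2.
Outer input = (K'⊕opad) ∥ inner = 92 d7 5c ∥ 2e f2.
Outer hash (tag): even-index sum = 480 mod 256 = 224; odd-index sum = 261 mod 256 = 5 → e0 05.

e005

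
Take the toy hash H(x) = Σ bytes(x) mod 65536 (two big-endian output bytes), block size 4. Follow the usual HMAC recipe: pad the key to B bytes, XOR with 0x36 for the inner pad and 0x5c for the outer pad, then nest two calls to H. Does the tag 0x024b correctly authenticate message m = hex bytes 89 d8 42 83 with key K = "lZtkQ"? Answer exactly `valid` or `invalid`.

Key "lZtkQ" = 6c 5a 74 6b 51 is 5 bytes > B = 4, so hash it first: H(key) = 01 f6, then zero-pad to 4 bytes: K' = 01 f6 00 00.
K' ⊕ ipad = 37 c0 36 36; K' ⊕ opad = 5d aa 5c 5c.
Inner hash: sum = 55+192+54+54+137+216+66+131 = 905 → 03 89.
Outer hash (recomputed tag): sum = 93+170+92+92+3+137 = 587 → 02 4b.
Recomputed tag = 024b; claimed = 024b → match.

valid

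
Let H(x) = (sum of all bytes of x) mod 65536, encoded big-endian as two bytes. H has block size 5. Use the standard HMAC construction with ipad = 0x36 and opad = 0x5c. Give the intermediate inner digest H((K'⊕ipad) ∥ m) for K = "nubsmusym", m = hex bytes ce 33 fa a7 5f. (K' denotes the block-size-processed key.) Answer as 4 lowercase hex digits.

049d

Key "nubsmusym" = 6e 75 62 73 6d 75 73 79 6d is 9 bytes > B = 5, so hash it first: H(key) = 03 f3, then zero-pad to 5 bytes: K' = 03 f3 00 00 00.
K' ⊕ ipad = 35 c5 36 36 36.
Inner input = 35 c5 36 36 36 ∥ ce 33 fa a7 5f.
Inner hash: sum = 53+197+54+54+54+206+51+250+167+95 = 1181 → 04 9d.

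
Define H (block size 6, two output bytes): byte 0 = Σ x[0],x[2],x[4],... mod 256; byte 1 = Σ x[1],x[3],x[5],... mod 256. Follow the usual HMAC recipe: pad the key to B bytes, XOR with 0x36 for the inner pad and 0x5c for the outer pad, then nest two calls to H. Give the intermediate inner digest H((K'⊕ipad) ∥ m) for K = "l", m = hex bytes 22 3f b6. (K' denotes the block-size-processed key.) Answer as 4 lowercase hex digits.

Key "l" = 6c is 1 byte ≤ B = 6; zero-pad to 6 bytes: K' = 6c 00 00 00 00 00.
K' ⊕ ipad = 5a 36 36 36 36 36.
Inner input = 5a 36 36 36 36 36 ∥ 22 3f b6.
Inner hash: even-index sum = 414 mod 256 = 158; odd-index sum = 225 mod 256 = 225 → 9e e1.

9ee1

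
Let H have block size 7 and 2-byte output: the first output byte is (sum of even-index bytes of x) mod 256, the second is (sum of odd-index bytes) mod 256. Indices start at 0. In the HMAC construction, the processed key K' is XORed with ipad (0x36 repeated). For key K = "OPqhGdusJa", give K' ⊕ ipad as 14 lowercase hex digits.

Key "OPqhGdusJa" = 4f 50 71 68 47 64 75 73 4a 61 is 10 bytes > B = 7, so hash it first: H(key) = c6 f0, then zero-pad to 7 bytes: K' = c6 f0 00 00 00 00 00.
XOR each byte with 0x36: c6⊕36=f0, f0⊕36=c6, 00⊕36=36, 00⊕36=36, 00⊕36=36, 00⊕36=36, 00⊕36=36.

f0c63636363636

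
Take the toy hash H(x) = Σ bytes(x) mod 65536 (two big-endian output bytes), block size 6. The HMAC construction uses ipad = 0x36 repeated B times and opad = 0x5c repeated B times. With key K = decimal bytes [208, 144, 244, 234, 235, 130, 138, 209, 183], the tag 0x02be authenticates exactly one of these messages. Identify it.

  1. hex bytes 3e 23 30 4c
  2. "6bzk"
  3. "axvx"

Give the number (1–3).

Key decimal bytes [208, 144, 244, 234, 235, 130, 138, 209, 183] = d0 90 f4 ea eb 82 8a d1 b7 is 9 bytes > B = 6, so hash it first: H(key) = 06 bd, then zero-pad to 6 bytes: K' = 06 bd 00 00 00 00.
K' ⊕ ipad = 30 8b 36 36 36 36; K' ⊕ opad = 5a e1 5c 5c 5c 5c.
m1: inner = H(30 8b 36 36 36 36 3e 23 30 4c) = 02 70; tag = H(5a e1 5c 5c 5c 5c 02 70) = 031d
m2: inner = H(30 8b 36 36 36 36 36 62 7a 6b) = 03 10; tag = H(5a e1 5c 5c 5c 5c 03 10) = 02be ← matches
m3: inner = H(30 8b 36 36 36 36 61 78 76 78) = 03 5a; tag = H(5a e1 5c 5c 5c 5c 03 5a) = 0308

2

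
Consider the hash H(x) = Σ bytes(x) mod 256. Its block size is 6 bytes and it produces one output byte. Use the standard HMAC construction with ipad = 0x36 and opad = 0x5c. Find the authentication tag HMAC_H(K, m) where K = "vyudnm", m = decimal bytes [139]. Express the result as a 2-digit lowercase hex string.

75

Key "vyudnm" = 76 79 75 64 6e 6d is exactly B = 6 bytes: K' = 76 79 75 64 6e 6d.
K' ⊕ ipad = 40 4f 43 52 58 5b.  K' ⊕ opad = 2a 25 29 38 32 31.
Inner input = (K'⊕ipad) ∥ m = 40 4f 43 52 58 5b ∥ 8b.
Inner hash: sum = 64+79+67+82+88+91+139 = 610; mod 256 = 98 → 62.
Outer input = (K'⊕opad) ∥ inner = 2a 25 29 38 32 31 ∥ 62.
Outer hash (tag): sum = 42+37+41+56+50+49+98 = 373; mod 256 = 117 → 75.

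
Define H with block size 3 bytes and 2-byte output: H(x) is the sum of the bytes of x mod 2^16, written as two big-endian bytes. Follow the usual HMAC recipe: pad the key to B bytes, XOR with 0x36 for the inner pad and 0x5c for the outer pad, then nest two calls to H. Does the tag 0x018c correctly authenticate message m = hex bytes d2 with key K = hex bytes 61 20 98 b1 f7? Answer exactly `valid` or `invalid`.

Key hex bytes 61 20 98 b1 f7 is 5 bytes > B = 3, so hash it first: H(key) = 02 c1, then zero-pad to 3 bytes: K' = 02 c1 00.
K' ⊕ ipad = 34 f7 36; K' ⊕ opad = 5e 9d 5c.
Inner hash: sum = 52+247+54+210 = 563 → 02 33.
Outer hash (recomputed tag): sum = 94+157+92+2+51 = 396 → 01 8c.
Recomputed tag = 018c; claimed = 018c → match.

valid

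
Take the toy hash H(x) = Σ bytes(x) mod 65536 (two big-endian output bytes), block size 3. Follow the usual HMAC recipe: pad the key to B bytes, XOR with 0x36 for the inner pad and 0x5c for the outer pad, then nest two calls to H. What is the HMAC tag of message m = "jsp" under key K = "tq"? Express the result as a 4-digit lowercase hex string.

00bf

Key "tq" = 74 71 is 2 bytes ≤ B = 3; zero-pad to 3 bytes: K' = 74 71 00.
K' ⊕ ipad = 42 47 36.  K' ⊕ opad = 28 2d 5c.
Inner input = (K'⊕ipad) ∥ m = 42 47 36 ∥ 6a 73 70.
Inner hash: sum = 66+71+54+106+115+112 = 524 → 02 0c.
Outer input = (K'⊕opad) ∥ inner = 28 2d 5c ∥ 02 0c.
Outer hash (tag): sum = 40+45+92+2+12 = 191 → 00 bf.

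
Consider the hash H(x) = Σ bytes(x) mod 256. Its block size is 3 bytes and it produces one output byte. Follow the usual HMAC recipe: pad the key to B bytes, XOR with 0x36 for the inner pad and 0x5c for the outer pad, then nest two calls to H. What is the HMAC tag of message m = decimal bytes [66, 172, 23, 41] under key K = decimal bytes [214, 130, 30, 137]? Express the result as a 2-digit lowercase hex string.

be

Key decimal bytes [214, 130, 30, 137] = d6 82 1e 89 is 4 bytes > B = 3, so hash it first: H(key) = ff, then zero-pad to 3 bytes: K' = ff 00 00.
K' ⊕ ipad = c9 36 36.  K' ⊕ opad = a3 5c 5c.
Inner input = (K'⊕ipad) ∥ m = c9 36 36 ∥ 42 ac 17 29.
Inner hash: sum = 201+54+54+66+172+23+41 = 611; mod 256 = 99 → 63.
Outer input = (K'⊕opad) ∥ inner = a3 5c 5c ∥ 63.
Outer hash (tag): sum = 163+92+92+99 = 446; mod 256 = 190 → be.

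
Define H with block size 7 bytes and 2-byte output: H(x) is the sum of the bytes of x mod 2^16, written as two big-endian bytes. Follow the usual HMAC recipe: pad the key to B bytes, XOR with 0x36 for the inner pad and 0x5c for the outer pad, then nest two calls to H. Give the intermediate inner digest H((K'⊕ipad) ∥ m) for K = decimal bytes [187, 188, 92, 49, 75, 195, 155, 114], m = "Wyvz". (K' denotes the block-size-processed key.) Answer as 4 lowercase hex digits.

Key decimal bytes [187, 188, 92, 49, 75, 195, 155, 114] = bb bc 5c 31 4b c3 9b 72 is 8 bytes > B = 7, so hash it first: H(key) = 04 1f, then zero-pad to 7 bytes: K' = 04 1f 00 00 00 00 00.
K' ⊕ ipad = 32 29 36 36 36 36 36.
Inner input = 32 29 36 36 36 36 36 ∥ 57 79 76 7a.
Inner hash: sum = 50+41+54+54+54+54+54+87+121+118+122 = 809 → 03 29.

0329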